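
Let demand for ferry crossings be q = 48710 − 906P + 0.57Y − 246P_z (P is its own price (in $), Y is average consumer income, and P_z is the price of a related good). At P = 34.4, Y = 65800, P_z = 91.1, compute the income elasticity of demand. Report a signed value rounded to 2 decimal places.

At the given values, q = 48710 − 906(34.4) + 0.57(65800) − 246(91.1) = 32639.
∂q/∂Y = 0.57.
E = (0.57) × (65800/32639) = 1.1491…

1.15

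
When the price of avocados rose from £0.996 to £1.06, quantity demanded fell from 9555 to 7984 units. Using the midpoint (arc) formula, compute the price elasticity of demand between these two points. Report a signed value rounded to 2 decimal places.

-2.88

%ΔQ = (7984 − 9555) / [(9555 + 7984)/2] = -1571/8769.5 = -0.179143…
%ΔP = (1.06 − 0.996) / [(0.996 + 1.06)/2] = 0.064/1.028 = 0.062256…
Arc Ed = %ΔQ / %ΔP = (-1571/8769.5) / (0.064/1.028) = -2.8774…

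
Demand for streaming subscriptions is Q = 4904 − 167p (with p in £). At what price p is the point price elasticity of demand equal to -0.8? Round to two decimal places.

13.05

Ed = −167p/(4904 − 167p). Set this equal to -0.8:
167p = 0.8·(4904 − 167p) ⇒ 167p(1 + 0.8) = 0.8·4904
p = 0.8·4904 / (167·1.8) = 13.0512…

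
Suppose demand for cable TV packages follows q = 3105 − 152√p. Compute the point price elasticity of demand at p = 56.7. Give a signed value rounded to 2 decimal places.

dq/dp = −152/(2√p) = -10.093. At p = 56.7, q = 1960.45.
Ed = (dq/dp)·(p/q) = (-10.093) × (56.7/1960.45) = -0.2919…

-0.29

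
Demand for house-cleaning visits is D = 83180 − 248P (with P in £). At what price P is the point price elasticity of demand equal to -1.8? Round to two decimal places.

Ed = −248P/(83180 − 248P). Set this equal to -1.8:
248P = 1.8·(83180 − 248P) ⇒ 248P(1 + 1.8) = 1.8·83180
P = 1.8·83180 / (248·2.8) = 215.6163…

215.62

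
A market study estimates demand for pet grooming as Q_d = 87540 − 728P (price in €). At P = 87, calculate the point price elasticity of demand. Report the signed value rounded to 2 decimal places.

dQ_d/dP = −728. At P = 87, Q_d = 87540 − 728(87) = 24204.
Ed = (dQ_d/dP)·(P/Q_d) = −728 × (87/24204) = -2.6167…

-2.62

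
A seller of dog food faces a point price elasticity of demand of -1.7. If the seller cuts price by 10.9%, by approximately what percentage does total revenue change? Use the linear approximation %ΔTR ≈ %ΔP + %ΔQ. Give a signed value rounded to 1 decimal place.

+7.6%

%ΔQ ≈ Ed × %ΔP = (-1.7) × (-10.9%) = +18.5300%
%ΔTR ≈ %ΔP + %ΔQ = (-10.9%) + (+18.5300%) = +7.6300%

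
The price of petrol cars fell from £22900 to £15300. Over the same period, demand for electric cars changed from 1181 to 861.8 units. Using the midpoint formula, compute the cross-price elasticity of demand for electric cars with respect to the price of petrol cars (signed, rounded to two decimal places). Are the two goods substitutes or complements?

0.79; substitutes

%ΔQ_{electric cars} = (861.8 − 1181)/avg = -319.2/1021.4 = -0.312512…
%ΔP_{petrol cars} = (15300 − 22900)/avg = -7600/19100 = -0.397905…
E_cross = (-319.2/1021.4) / (-7600/19100) = 0.7853…
E_cross > 0 ⇒ the goods are substitutes.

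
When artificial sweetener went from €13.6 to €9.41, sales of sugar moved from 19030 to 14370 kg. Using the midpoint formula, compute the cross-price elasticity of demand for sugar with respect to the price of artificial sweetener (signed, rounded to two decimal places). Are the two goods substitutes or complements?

0.77; substitutes

%ΔQ_{sugar} = (14370 − 19030)/avg = -4660/16700 = -0.279041…
%ΔP_{artificial sweetener} = (9.41 − 13.6)/avg = -4.19/11.505 = -0.364189…
E_cross = (-4660/16700) / (-4.19/11.505) = 0.7661…
E_cross > 0 ⇒ the goods are substitutes.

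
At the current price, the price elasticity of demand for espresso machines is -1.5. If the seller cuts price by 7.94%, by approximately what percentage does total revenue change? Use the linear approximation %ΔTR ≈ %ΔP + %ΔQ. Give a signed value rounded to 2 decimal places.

+3.97%

%ΔQ ≈ Ed × %ΔP = (-1.5) × (-7.94%) = +11.9100%
%ΔTR ≈ %ΔP + %ΔQ = (-7.94%) + (+11.9100%) = +3.9700%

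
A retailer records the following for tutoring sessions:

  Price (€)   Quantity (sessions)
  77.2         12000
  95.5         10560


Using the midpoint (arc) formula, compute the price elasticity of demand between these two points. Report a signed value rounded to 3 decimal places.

%ΔQ = (10560 − 12000) / [(12000 + 10560)/2] = -1440/11280 = -0.127659…
%ΔP = (95.5 − 77.2) / [(77.2 + 95.5)/2] = 18.3/86.35 = 0.211928…
Arc Ed = %ΔQ / %ΔP = (-1440/11280) / (18.3/86.35) = -0.60237…

-0.602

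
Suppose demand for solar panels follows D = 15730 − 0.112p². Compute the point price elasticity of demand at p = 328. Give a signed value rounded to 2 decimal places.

-6.55

dD/dp = −2·0.112·p = -73.472. At p = 328, D = 3680.592.
Ed = (dD/dp)·(p/D) = (-73.472) × (328/3680.592) = -6.5475…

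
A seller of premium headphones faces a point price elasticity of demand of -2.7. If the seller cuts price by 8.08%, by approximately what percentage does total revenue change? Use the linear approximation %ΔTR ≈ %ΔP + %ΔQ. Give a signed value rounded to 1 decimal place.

+13.7%

%ΔQ ≈ Ed × %ΔP = (-2.7) × (-8.08%) = +21.8160%
%ΔTR ≈ %ΔP + %ΔQ = (-8.08%) + (+21.8160%) = +13.7360%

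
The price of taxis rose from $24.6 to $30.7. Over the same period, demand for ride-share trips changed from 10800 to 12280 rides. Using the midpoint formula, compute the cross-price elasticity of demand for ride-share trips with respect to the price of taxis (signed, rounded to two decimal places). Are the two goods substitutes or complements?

%ΔQ_{ride-share trips} = (12280 − 10800)/avg = 1480/11540 = 0.128249…
%ΔP_{taxis} = (30.7 − 24.6)/avg = 6.1/27.65 = 0.220614…
E_cross = (1480/11540) / (6.1/27.65) = 0.5813…
E_cross > 0 ⇒ the goods are substitutes.

0.58; substitutes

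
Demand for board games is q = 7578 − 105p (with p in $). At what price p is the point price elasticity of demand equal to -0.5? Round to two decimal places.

Ed = −105p/(7578 − 105p). Set this equal to -0.5:
105p = 0.5·(7578 − 105p) ⇒ 105p(1 + 0.5) = 0.5·7578
p = 0.5·7578 / (105·1.5) = 24.0571…

24.06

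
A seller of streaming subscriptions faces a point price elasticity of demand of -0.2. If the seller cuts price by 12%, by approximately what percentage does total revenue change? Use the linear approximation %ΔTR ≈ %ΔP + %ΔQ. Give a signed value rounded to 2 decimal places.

%ΔQ ≈ Ed × %ΔP = (-0.2) × (-12%) = +2.4000%
%ΔTR ≈ %ΔP + %ΔQ = (-12%) + (+2.4000%) = -9.6000%

-9.60%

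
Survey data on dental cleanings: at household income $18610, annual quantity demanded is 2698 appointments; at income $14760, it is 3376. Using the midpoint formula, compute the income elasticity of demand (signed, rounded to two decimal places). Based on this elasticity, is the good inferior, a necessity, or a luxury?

%ΔQ = (3376 − 2698)/[( 2698 + 3376)/2] = 678/3037 = 0.223246…
%ΔIncome = (14760 − 18610)/[( 18610 + 14760)/2] = -3850/16685 = -0.230746…
E_income = (678/3037) / (-3850/16685) = -0.9674…
E_income < 0 ⇒ inferior good.

-0.97; inferior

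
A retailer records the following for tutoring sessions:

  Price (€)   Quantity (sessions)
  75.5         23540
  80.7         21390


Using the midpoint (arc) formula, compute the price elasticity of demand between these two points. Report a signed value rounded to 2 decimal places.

%ΔQ = (21390 − 23540) / [(23540 + 21390)/2] = -2150/22465 = -0.095704…
%ΔP = (80.7 − 75.5) / [(75.5 + 80.7)/2] = 5.2/78.1 = 0.066581…
Arc Ed = %ΔQ / %ΔP = (-2150/22465) / (5.2/78.1) = -1.4374…

-1.44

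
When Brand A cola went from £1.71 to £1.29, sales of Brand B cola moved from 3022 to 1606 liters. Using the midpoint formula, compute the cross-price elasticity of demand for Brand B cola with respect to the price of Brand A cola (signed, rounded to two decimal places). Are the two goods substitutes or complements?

2.19; substitutes

%ΔQ_{Brand B cola} = (1606 − 3022)/avg = -1416/2314 = -0.611927…
%ΔP_{Brand A cola} = (1.29 − 1.71)/avg = -0.42/1.5 = -0.28
E_cross = (-1416/2314) / (-0.42/1.5) = 2.1854…
E_cross > 0 ⇒ the goods are substitutes.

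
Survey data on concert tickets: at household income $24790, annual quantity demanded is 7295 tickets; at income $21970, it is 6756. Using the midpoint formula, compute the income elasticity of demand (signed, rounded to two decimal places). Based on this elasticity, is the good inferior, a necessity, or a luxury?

%ΔQ = (6756 − 7295)/[( 7295 + 6756)/2] = -539/7025.5 = -0.076720…
%ΔIncome = (21970 − 24790)/[( 24790 + 21970)/2] = -2820/23380 = -0.120615…
E_income = (-539/7025.5) / (-2820/23380) = 0.6360…
0 < E_income < 1 ⇒ normal good, necessity.

0.64; necessity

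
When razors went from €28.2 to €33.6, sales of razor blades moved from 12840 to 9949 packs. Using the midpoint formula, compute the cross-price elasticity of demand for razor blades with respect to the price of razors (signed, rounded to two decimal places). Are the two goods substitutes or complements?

-1.45; complements

%ΔQ_{razor blades} = (9949 − 12840)/avg = -2891/11394.5 = -0.253718…
%ΔP_{razors} = (33.6 − 28.2)/avg = 5.4/30.9 = 0.174757…
E_cross = (-2891/11394.5) / (5.4/30.9) = -1.4518…
E_cross < 0 ⇒ the goods are complements.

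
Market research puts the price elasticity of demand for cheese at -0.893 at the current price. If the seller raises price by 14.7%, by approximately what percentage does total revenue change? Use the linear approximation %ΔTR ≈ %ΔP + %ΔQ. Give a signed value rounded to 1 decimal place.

+1.6%

%ΔQ ≈ Ed × %ΔP = (-0.893) × (+14.7%) = -13.1271%
%ΔTR ≈ %ΔP + %ΔQ = (+14.7%) + (-13.1271%) = +1.5729%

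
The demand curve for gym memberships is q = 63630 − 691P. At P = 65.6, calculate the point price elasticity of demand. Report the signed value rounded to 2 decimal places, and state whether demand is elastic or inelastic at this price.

-2.48; elastic

dq/dP = −691. At P = 65.6, q = 63630 − 691(65.6) = 18300.4.
Ed = (dq/dP)·(P/q) = −691 × (65.6/18300.4) = -2.4769…
|Ed| = 2.48 > 1, so demand is elastic.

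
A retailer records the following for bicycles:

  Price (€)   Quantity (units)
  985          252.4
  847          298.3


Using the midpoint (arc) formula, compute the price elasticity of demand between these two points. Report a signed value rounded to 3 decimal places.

%ΔQ = (298.3 − 252.4) / [(252.4 + 298.3)/2] = 45.9/275.35 = 0.166696…
%ΔP = (847 − 985) / [(985 + 847)/2] = -138/916 = -0.150655…
Arc Ed = %ΔQ / %ΔP = (45.9/275.35) / (-138/916) = -1.10648…

-1.106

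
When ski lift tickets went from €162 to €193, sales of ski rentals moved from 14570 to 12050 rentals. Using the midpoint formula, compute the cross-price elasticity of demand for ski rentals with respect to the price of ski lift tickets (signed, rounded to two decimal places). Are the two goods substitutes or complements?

-1.08; complements

%ΔQ_{ski rentals} = (12050 − 14570)/avg = -2520/13310 = -0.189331…
%ΔP_{ski lift tickets} = (193 − 162)/avg = 31/177.5 = 0.174647…
E_cross = (-2520/13310) / (31/177.5) = -1.0840…
E_cross < 0 ⇒ the goods are complements.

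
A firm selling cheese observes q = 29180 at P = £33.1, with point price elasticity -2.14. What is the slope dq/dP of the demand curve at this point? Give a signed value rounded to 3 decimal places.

-1886.562

Ed = (dq/dP)·(P/q) ⇒ dq/dP = Ed·q/P = (-2.14)·29180/33.1 = -1886.56193…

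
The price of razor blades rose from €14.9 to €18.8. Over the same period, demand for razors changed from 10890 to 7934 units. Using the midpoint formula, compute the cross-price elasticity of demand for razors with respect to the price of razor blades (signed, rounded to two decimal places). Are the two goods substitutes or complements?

%ΔQ_{razors} = (7934 − 10890)/avg = -2956/9412 = -0.314067…
%ΔP_{razor blades} = (18.8 − 14.9)/avg = 3.9/16.85 = 0.231454…
E_cross = (-2956/9412) / (3.9/16.85) = -1.3569…
E_cross < 0 ⇒ the goods are complements.

-1.36; complements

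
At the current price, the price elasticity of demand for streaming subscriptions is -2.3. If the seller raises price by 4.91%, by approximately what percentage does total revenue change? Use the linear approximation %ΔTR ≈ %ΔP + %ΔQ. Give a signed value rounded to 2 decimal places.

%ΔQ ≈ Ed × %ΔP = (-2.3) × (+4.91%) = -11.2930%
%ΔTR ≈ %ΔP + %ΔQ = (+4.91%) + (-11.2930%) = -6.3830%

-6.38%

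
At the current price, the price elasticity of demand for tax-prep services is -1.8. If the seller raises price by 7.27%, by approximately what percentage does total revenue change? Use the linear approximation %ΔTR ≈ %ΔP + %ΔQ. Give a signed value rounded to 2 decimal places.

-5.82%

%ΔQ ≈ Ed × %ΔP = (-1.8) × (+7.27%) = -13.0860%
%ΔTR ≈ %ΔP + %ΔQ = (+7.27%) + (-13.0860%) = -5.8160%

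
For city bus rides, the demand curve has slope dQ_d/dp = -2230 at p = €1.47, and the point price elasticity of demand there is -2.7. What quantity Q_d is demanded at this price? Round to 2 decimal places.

Ed = (dQ_d/dp)·(p/Q_d) ⇒ Q_d = (dQ_d/dp)·p/Ed = (-2230)·1.47/(-2.7) = 1214.1111…

1214.11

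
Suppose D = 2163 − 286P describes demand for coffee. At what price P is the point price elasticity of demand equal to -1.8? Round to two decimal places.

Ed = −286P/(2163 − 286P). Set this equal to -1.8:
286P = 1.8·(2163 − 286P) ⇒ 286P(1 + 1.8) = 1.8·2163
P = 1.8·2163 / (286·2.8) = 4.8618…

4.86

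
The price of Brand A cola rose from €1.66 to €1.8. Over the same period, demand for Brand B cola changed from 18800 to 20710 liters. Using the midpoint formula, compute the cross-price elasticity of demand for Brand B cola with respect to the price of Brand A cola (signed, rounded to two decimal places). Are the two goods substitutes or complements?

1.19; substitutes

%ΔQ_{Brand B cola} = (20710 − 18800)/avg = 1910/19755 = 0.096684…
%ΔP_{Brand A cola} = (1.8 − 1.66)/avg = 0.14/1.73 = 0.080924…
E_cross = (1910/19755) / (0.14/1.73) = 1.1947…
E_cross > 0 ⇒ the goods are substitutes.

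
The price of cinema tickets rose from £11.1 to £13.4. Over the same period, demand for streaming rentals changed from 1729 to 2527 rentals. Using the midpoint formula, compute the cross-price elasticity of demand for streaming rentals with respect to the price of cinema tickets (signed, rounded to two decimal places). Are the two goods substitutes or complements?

2.00; substitutes

%ΔQ_{streaming rentals} = (2527 − 1729)/avg = 798/2128 = 0.375
%ΔP_{cinema tickets} = (13.4 − 11.1)/avg = 2.3/12.25 = 0.187755…
E_cross = (798/2128) / (2.3/12.25) = 1.9972…
E_cross > 0 ⇒ the goods are substitutes.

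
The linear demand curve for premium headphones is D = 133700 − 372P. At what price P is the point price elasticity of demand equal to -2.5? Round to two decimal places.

256.72

Ed = −372P/(133700 − 372P). Set this equal to -2.5:
372P = 2.5·(133700 − 372P) ⇒ 372P(1 + 2.5) = 2.5·133700
P = 2.5·133700 / (372·3.5) = 256.7204…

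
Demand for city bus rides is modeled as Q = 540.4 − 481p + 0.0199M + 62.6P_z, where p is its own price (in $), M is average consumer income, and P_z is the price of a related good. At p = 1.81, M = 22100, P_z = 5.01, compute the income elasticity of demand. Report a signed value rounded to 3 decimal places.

1.039

At the given values, Q = 540.4 − 481(1.81) + 0.0199(22100) + 62.6(5.01) = 423.206.
∂Q/∂M = 0.0199.
E = (0.0199) × (22100/423.206) = 1.03918…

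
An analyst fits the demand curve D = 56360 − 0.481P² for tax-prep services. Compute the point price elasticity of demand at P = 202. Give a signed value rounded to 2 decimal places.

-1.07

dD/dP = −2·0.481·P = -194.324. At P = 202, D = 36733.276.
Ed = (dD/dP)·(P/D) = (-194.324) × (202/36733.276) = -1.0686…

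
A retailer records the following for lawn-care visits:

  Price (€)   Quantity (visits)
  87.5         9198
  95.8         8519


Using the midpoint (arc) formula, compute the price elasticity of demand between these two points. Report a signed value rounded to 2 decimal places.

%ΔQ = (8519 − 9198) / [(9198 + 8519)/2] = -679/8858.5 = -0.076649…
%ΔP = (95.8 − 87.5) / [(87.5 + 95.8)/2] = 8.3/91.65 = 0.090561…
Arc Ed = %ΔQ / %ΔP = (-679/8858.5) / (8.3/91.65) = -0.8463…

-0.85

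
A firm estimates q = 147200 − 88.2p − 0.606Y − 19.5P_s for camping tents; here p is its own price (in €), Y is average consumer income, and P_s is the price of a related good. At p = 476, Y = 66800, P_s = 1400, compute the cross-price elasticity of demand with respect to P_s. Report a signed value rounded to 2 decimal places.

At the given values, q = 147200 − 88.2(476) − 0.606(66800) − 19.5(1400) = 37436.
∂q/∂P_s = -19.5.
E = (-19.5) × (1400/37436) = -0.7292…

-0.73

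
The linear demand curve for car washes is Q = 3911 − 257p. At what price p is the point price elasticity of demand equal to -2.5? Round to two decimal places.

Ed = −257p/(3911 − 257p). Set this equal to -2.5:
257p = 2.5·(3911 − 257p) ⇒ 257p(1 + 2.5) = 2.5·3911
p = 2.5·3911 / (257·3.5) = 10.8699…

10.87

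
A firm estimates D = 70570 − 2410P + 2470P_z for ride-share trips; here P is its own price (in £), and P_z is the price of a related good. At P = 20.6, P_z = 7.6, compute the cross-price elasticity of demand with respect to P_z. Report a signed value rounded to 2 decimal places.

0.47

At the given values, D = 70570 − 2410(20.6) + 2470(7.6) = 39696.
∂D/∂P_z = 2470.
E = (2470) × (7.6/39696) = 0.4728…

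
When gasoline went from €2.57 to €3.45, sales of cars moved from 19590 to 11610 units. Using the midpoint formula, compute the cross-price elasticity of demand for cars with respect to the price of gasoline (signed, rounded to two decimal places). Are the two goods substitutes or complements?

%ΔQ_{cars} = (11610 − 19590)/avg = -7980/15600 = -0.511538…
%ΔP_{gasoline} = (3.45 − 2.57)/avg = 0.88/3.01 = 0.292358…
E_cross = (-7980/15600) / (0.88/3.01) = -1.7496…
E_cross < 0 ⇒ the goods are complements.

-1.75; complements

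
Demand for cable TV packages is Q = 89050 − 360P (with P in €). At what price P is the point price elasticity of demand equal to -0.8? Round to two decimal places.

Ed = −360P/(89050 − 360P). Set this equal to -0.8:
360P = 0.8·(89050 − 360P) ⇒ 360P(1 + 0.8) = 0.8·89050
P = 0.8·89050 / (360·1.8) = 109.9382…

109.94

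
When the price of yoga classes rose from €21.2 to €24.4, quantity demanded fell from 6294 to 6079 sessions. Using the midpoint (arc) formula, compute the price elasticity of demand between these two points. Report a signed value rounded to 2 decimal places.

-0.25

%ΔQ = (6079 − 6294) / [(6294 + 6079)/2] = -215/6186.5 = -0.034753…
%ΔP = (24.4 − 21.2) / [(21.2 + 24.4)/2] = 3.2/22.8 = 0.140350…
Arc Ed = %ΔQ / %ΔP = (-215/6186.5) / (3.2/22.8) = -0.2476…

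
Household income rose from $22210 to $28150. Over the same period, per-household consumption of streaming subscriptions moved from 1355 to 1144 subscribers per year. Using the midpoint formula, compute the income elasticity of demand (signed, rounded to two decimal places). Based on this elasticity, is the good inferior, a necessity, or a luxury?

%ΔQ = (1144 − 1355)/[( 1355 + 1144)/2] = -211/1249.5 = -0.168867…
%ΔIncome = (28150 − 22210)/[( 22210 + 28150)/2] = 5940/25180 = 0.235901…
E_income = (-211/1249.5) / (5940/25180) = -0.7158…
E_income < 0 ⇒ inferior good.

-0.72; inferior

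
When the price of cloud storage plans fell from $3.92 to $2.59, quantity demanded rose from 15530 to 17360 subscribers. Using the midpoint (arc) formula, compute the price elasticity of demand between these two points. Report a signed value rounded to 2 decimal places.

%ΔQ = (17360 − 15530) / [(15530 + 17360)/2] = 1830/16445 = 0.111280…
%ΔP = (2.59 − 3.92) / [(3.92 + 2.59)/2] = -1.33/3.255 = -0.408602…
Arc Ed = %ΔQ / %ΔP = (1830/16445) / (-1.33/3.255) = -0.2723…

-0.27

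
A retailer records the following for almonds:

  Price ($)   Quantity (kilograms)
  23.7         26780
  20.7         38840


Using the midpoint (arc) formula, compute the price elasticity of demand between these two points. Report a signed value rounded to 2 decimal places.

-2.72

%ΔQ = (38840 − 26780) / [(26780 + 38840)/2] = 12060/32810 = 0.367570…
%ΔP = (20.7 − 23.7) / [(23.7 + 20.7)/2] = -3/22.2 = -0.135135…
Arc Ed = %ΔQ / %ΔP = (12060/32810) / (-3/22.2) = -2.7200…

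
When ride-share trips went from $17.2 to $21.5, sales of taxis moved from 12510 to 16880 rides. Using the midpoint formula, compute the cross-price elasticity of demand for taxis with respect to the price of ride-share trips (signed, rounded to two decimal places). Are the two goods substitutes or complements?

1.34; substitutes

%ΔQ_{taxis} = (16880 − 12510)/avg = 4370/14695 = 0.297380…
%ΔP_{ride-share trips} = (21.5 − 17.2)/avg = 4.3/19.35 = 0.222222…
E_cross = (4370/14695) / (4.3/19.35) = 1.3382…
E_cross > 0 ⇒ the goods are substitutes.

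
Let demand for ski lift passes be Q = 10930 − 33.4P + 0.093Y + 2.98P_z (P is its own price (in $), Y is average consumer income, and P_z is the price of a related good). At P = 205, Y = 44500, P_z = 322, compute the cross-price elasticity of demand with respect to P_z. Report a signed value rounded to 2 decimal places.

0.10

At the given values, Q = 10930 − 33.4(205) + 0.093(44500) + 2.98(322) = 9181.06.
∂Q/∂P_z = 2.98.
E = (2.98) × (322/9181.06) = 0.1045…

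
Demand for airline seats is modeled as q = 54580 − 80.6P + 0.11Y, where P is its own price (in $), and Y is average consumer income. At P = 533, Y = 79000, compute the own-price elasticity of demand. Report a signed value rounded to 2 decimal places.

-2.12

At the given values, q = 54580 − 80.6(533) + 0.11(79000) = 20310.2.
∂q/∂P = −80.6.
E = (-80.6) × (533/20310.2) = -2.1151…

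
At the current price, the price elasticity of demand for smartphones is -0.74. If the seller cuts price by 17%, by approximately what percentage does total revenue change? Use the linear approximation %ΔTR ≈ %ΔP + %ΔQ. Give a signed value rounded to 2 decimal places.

%ΔQ ≈ Ed × %ΔP = (-0.74) × (-17%) = +12.5800%
%ΔTR ≈ %ΔP + %ΔQ = (-17%) + (+12.5800%) = -4.4200%

-4.42%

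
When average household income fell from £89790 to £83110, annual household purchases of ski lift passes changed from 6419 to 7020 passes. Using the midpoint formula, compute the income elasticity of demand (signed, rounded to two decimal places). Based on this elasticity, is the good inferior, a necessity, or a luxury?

%ΔQ = (7020 − 6419)/[( 6419 + 7020)/2] = 601/6719.5 = 0.089441…
%ΔIncome = (83110 − 89790)/[( 89790 + 83110)/2] = -6680/86450 = -0.077270…
E_income = (601/6719.5) / (-6680/86450) = -1.1575…
E_income < 0 ⇒ inferior good.

-1.16; inferior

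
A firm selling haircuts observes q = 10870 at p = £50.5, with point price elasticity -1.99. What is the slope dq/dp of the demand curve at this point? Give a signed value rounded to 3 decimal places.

-428.343

Ed = (dq/dp)·(p/q) ⇒ dq/dp = Ed·q/p = (-1.99)·10870/50.5 = -428.34257…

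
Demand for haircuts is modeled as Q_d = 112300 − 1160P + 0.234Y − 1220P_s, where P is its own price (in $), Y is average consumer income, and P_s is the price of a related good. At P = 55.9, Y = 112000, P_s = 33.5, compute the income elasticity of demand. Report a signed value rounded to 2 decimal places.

At the given values, Q_d = 112300 − 1160(55.9) + 0.234(112000) − 1220(33.5) = 32794.
∂Q_d/∂Y = 0.234.
E = (0.234) × (112000/32794) = 0.7991…

0.80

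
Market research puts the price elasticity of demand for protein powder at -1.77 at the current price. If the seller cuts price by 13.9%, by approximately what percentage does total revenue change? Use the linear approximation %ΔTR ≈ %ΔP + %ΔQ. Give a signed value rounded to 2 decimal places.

+10.70%

%ΔQ ≈ Ed × %ΔP = (-1.77) × (-13.9%) = +24.6030%
%ΔTR ≈ %ΔP + %ΔQ = (-13.9%) + (+24.6030%) = +10.7030%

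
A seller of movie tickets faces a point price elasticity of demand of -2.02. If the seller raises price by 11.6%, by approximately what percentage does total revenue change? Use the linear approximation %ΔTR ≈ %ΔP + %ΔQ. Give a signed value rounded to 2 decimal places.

-11.83%

%ΔQ ≈ Ed × %ΔP = (-2.02) × (+11.6%) = -23.4320%
%ΔTR ≈ %ΔP + %ΔQ = (+11.6%) + (-23.4320%) = -11.8320%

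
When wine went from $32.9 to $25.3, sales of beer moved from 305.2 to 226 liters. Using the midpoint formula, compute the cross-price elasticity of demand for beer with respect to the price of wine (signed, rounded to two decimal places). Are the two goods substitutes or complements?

1.14; substitutes

%ΔQ_{beer} = (226 − 305.2)/avg = -79.2/265.6 = -0.298192…
%ΔP_{wine} = (25.3 − 32.9)/avg = -7.6/29.1 = -0.261168…
E_cross = (-79.2/265.6) / (-7.6/29.1) = 1.1417…
E_cross > 0 ⇒ the goods are substitutes.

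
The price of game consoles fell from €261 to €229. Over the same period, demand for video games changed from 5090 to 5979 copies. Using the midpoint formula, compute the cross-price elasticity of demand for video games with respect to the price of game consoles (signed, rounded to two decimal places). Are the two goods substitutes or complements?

-1.23; complements

%ΔQ_{video games} = (5979 − 5090)/avg = 889/5534.5 = 0.160628…
%ΔP_{game consoles} = (229 − 261)/avg = -32/245 = -0.130612…
E_cross = (889/5534.5) / (-32/245) = -1.2298…
E_cross < 0 ⇒ the goods are complements.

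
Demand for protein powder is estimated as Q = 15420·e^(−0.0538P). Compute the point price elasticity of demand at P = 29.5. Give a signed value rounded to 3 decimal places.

dQ/dP = −0.0538·Q = -169.667. At P = 29.5, Q = 3153.67.
Ed = (dQ/dP)·(P/Q) = (-169.667) × (29.5/3153.67) = -1.5871

-1.587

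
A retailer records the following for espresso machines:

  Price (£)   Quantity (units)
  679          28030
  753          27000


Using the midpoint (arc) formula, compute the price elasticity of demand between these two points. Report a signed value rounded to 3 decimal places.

-0.362

%ΔQ = (27000 − 28030) / [(28030 + 27000)/2] = -1030/27515 = -0.037434…
%ΔP = (753 − 679) / [(679 + 753)/2] = 74/716 = 0.103351…
Arc Ed = %ΔQ / %ΔP = (-1030/27515) / (74/716) = -0.36220…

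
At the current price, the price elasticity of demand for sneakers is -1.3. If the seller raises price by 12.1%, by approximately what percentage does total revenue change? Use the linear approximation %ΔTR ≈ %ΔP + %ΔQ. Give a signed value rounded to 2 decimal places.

-3.63%

%ΔQ ≈ Ed × %ΔP = (-1.3) × (+12.1%) = -15.7300%
%ΔTR ≈ %ΔP + %ΔQ = (+12.1%) + (-15.7300%) = -3.6300%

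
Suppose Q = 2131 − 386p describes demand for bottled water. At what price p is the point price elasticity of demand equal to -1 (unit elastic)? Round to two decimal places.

2.76

Ed = −386p/(2131 − 386p). Set this equal to -1:
386p = 1·(2131 − 386p) ⇒ 386p(1 + 1) = 1·2131
p = 1·2131 / (386·2) = 2.7603…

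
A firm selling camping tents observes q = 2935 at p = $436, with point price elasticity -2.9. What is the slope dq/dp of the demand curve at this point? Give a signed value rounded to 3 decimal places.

-19.522

Ed = (dq/dp)·(p/q) ⇒ dq/dp = Ed·q/p = (-2.9)·2935/436 = -19.52178…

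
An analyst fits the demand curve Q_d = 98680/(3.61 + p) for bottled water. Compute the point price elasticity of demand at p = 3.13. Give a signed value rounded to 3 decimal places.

-0.464

dQ_d/dp = −98680/(3.61 + p)² = -2172.25. At p = 3.13, Q_d = 14640.9.
Ed = (dQ_d/dp)·(p/Q_d) = (-2172.25) × (3.13/14640.9) = -0.46439…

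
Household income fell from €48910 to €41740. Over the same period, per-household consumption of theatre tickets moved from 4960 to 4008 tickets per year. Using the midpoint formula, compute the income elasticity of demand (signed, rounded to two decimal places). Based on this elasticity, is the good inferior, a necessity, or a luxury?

1.34; luxury

%ΔQ = (4008 − 4960)/[( 4960 + 4008)/2] = -952/4484 = -0.212310…
%ΔIncome = (41740 − 48910)/[( 48910 + 41740)/2] = -7170/45325 = -0.158190…
E_income = (-952/4484) / (-7170/45325) = 1.3421…
E_income > 1 ⇒ normal good, luxury.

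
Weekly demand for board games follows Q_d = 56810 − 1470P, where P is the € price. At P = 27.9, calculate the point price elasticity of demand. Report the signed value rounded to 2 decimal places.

-2.60

dQ_d/dP = −1470. At P = 27.9, Q_d = 56810 − 1470(27.9) = 15797.
Ed = (dQ_d/dP)·(P/Q_d) = −1470 × (27.9/15797) = -2.5962…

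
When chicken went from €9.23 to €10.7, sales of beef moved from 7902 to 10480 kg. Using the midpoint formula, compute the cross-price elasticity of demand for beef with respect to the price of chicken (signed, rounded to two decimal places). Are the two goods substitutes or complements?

%ΔQ_{beef} = (10480 − 7902)/avg = 2578/9191 = 0.280491…
%ΔP_{chicken} = (10.7 − 9.23)/avg = 1.47/9.965 = 0.147516…
E_cross = (2578/9191) / (1.47/9.965) = 1.9014…
E_cross > 0 ⇒ the goods are substitutes.

1.90; substitutes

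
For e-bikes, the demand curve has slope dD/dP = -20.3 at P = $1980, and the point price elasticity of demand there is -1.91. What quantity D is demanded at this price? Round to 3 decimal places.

21043.979

Ed = (dD/dP)·(P/D) ⇒ D = (dD/dP)·P/Ed = (-20.3)·1980/(-1.91) = 21043.97905…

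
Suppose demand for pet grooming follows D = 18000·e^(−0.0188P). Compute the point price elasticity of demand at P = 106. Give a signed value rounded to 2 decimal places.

dD/dP = −0.0188·D = -46.1284. At P = 106, D = 2453.64.
Ed = (dD/dP)·(P/D) = (-46.1284) × (106/2453.64) = -1.9928

-1.99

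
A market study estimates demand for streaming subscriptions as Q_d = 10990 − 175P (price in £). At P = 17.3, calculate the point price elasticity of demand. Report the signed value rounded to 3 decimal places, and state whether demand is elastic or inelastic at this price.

dQ_d/dP = −175. At P = 17.3, Q_d = 10990 − 175(17.3) = 7962.5.
Ed = (dQ_d/dP)·(P/Q_d) = −175 × (17.3/7962.5) = -0.38021…
|Ed| = 0.380 < 1, so demand is inelastic.

-0.380; inelastic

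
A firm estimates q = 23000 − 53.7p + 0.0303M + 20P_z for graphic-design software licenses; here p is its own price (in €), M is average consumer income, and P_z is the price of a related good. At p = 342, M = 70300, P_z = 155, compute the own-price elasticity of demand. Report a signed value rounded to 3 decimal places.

-1.862

At the given values, q = 23000 − 53.7(342) + 0.0303(70300) + 20(155) = 9864.69.
∂q/∂p = −53.7.
E = (-53.7) × (342/9864.69) = -1.86173…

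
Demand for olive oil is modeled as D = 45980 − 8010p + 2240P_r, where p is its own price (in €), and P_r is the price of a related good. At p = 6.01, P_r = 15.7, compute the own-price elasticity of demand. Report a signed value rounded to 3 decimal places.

-1.458

At the given values, D = 45980 − 8010(6.01) + 2240(15.7) = 33007.9.
∂D/∂p = −8010.
E = (-8010) × (6.01/33007.9) = -1.45844…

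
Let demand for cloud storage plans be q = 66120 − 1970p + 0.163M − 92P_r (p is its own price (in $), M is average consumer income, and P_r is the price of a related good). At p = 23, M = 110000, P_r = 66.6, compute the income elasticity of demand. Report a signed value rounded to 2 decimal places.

At the given values, q = 66120 − 1970(23) + 0.163(110000) − 92(66.6) = 32612.8.
∂q/∂M = 0.163.
E = (0.163) × (110000/32612.8) = 0.5497…

0.55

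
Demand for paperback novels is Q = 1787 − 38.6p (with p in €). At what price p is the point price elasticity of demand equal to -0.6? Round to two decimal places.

17.36

Ed = −38.6p/(1787 − 38.6p). Set this equal to -0.6:
38.6p = 0.6·(1787 − 38.6p) ⇒ 38.6p(1 + 0.6) = 0.6·1787
p = 0.6·1787 / (38.6·1.6) = 17.3607…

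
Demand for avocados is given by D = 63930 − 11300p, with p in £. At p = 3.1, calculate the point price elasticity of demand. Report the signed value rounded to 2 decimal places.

dD/dp = −11300. At p = 3.1, D = 63930 − 11300(3.1) = 28900.
Ed = (dD/dp)·(p/D) = −11300 × (3.1/28900) = -1.2121…

-1.21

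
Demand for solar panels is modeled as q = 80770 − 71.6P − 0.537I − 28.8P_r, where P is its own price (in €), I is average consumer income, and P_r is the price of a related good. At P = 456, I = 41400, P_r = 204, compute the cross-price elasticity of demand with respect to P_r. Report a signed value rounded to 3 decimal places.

-0.294

At the given values, q = 80770 − 71.6(456) − 0.537(41400) − 28.8(204) = 20013.4.
∂q/∂P_r = -28.8.
E = (-28.8) × (204/20013.4) = -0.29356…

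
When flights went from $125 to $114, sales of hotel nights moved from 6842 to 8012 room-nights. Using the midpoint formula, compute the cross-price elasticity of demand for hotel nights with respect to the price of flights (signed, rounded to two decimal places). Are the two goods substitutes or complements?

%ΔQ_{hotel nights} = (8012 − 6842)/avg = 1170/7427 = 0.157533…
%ΔP_{flights} = (114 − 125)/avg = -11/119.5 = -0.092050…
E_cross = (1170/7427) / (-11/119.5) = -1.7113…
E_cross < 0 ⇒ the goods are complements.

-1.71; complements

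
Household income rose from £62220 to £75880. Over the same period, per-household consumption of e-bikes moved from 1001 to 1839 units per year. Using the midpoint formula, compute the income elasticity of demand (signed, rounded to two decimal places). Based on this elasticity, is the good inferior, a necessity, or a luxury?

2.98; luxury

%ΔQ = (1839 − 1001)/[( 1001 + 1839)/2] = 838/1420 = 0.590140…
%ΔIncome = (75880 − 62220)/[( 62220 + 75880)/2] = 13660/69050 = 0.197827…
E_income = (838/1420) / (13660/69050) = 2.9831…
E_income > 1 ⇒ normal good, luxury.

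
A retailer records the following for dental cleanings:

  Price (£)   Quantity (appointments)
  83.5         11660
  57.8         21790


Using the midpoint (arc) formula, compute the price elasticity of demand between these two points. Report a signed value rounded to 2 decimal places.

-1.67

%ΔQ = (21790 − 11660) / [(11660 + 21790)/2] = 10130/16725 = 0.605680…
%ΔP = (57.8 − 83.5) / [(83.5 + 57.8)/2] = -25.7/70.65 = -0.363765…
Arc Ed = %ΔQ / %ΔP = (10130/16725) / (-25.7/70.65) = -1.6650…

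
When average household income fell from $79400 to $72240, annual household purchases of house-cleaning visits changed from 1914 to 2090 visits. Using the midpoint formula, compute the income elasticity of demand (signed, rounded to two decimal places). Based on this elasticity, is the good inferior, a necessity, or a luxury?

-0.93; inferior

%ΔQ = (2090 − 1914)/[( 1914 + 2090)/2] = 176/2002 = 0.087912…
%ΔIncome = (72240 − 79400)/[( 79400 + 72240)/2] = -7160/75820 = -0.094434…
E_income = (176/2002) / (-7160/75820) = -0.9309…
E_income < 0 ⇒ inferior good.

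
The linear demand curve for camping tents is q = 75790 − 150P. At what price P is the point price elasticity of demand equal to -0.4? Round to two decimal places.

Ed = −150P/(75790 − 150P). Set this equal to -0.4:
150P = 0.4·(75790 − 150P) ⇒ 150P(1 + 0.4) = 0.4·75790
P = 0.4·75790 / (150·1.4) = 144.3619…

144.36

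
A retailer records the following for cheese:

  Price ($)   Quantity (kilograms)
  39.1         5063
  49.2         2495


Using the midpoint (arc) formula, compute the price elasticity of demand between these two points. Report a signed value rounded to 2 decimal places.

%ΔQ = (2495 − 5063) / [(5063 + 2495)/2] = -2568/3779 = -0.679544…
%ΔP = (49.2 − 39.1) / [(39.1 + 49.2)/2] = 10.1/44.15 = 0.228765…
Arc Ed = %ΔQ / %ΔP = (-2568/3779) / (10.1/44.15) = -2.9704…

-2.97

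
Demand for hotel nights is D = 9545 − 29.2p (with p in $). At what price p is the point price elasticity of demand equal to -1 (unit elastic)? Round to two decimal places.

Ed = −29.2p/(9545 − 29.2p). Set this equal to -1:
29.2p = 1·(9545 − 29.2p) ⇒ 29.2p(1 + 1) = 1·9545
p = 1·9545 / (29.2·2) = 163.4417…

163.44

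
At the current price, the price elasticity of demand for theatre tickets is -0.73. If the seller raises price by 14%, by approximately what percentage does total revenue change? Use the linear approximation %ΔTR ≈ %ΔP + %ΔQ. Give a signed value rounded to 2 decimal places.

+3.78%

%ΔQ ≈ Ed × %ΔP = (-0.73) × (+14%) = -10.2200%
%ΔTR ≈ %ΔP + %ΔQ = (+14%) + (-10.2200%) = +3.7800%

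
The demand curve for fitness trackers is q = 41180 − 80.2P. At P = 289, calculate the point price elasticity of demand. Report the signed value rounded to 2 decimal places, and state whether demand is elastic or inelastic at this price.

-1.29; elastic

dq/dP = −80.2. At P = 289, q = 41180 − 80.2(289) = 18002.2.
Ed = (dq/dP)·(P/q) = −80.2 × (289/18002.2) = -1.2874…
|Ed| = 1.29 > 1, so demand is elastic.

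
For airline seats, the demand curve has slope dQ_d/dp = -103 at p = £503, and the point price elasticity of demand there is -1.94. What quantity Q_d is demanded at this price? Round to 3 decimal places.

Ed = (dQ_d/dp)·(p/Q_d) ⇒ Q_d = (dQ_d/dp)·p/Ed = (-103)·503/(-1.94) = 26705.67010…

26705.670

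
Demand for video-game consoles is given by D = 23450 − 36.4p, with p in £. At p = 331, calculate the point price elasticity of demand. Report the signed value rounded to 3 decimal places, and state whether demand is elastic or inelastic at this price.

dD/dp = −36.4. At p = 331, D = 23450 − 36.4(331) = 11401.6.
Ed = (dD/dp)·(p/D) = −36.4 × (331/11401.6) = -1.05672…
|Ed| = 1.057 > 1, so demand is elastic.

-1.057; elastic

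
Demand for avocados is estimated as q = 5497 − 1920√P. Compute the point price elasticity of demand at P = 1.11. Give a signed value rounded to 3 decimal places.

-0.291

dq/dP = −1920/(2√P) = -911.192. At P = 1.11, q = 3474.15.
Ed = (dq/dP)·(P/q) = (-911.192) × (1.11/3474.15) = -0.29112…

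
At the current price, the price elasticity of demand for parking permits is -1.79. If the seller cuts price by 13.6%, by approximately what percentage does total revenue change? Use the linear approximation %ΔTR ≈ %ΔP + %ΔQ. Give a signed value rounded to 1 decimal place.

+10.7%

%ΔQ ≈ Ed × %ΔP = (-1.79) × (-13.6%) = +24.3440%
%ΔTR ≈ %ΔP + %ΔQ = (-13.6%) + (+24.3440%) = +10.7440%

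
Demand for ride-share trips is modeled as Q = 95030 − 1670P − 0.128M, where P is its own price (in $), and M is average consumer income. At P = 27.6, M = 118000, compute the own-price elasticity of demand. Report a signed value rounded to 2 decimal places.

At the given values, Q = 95030 − 1670(27.6) − 0.128(118000) = 33834.
∂Q/∂P = −1670.
E = (-1670) × (27.6/33834) = -1.3622…

-1.36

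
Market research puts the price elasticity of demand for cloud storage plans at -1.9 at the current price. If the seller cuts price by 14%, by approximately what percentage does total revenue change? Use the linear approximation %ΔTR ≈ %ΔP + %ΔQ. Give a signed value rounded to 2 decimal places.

%ΔQ ≈ Ed × %ΔP = (-1.9) × (-14%) = +26.6000%
%ΔTR ≈ %ΔP + %ΔQ = (-14%) + (+26.6000%) = +12.6000%

+12.60%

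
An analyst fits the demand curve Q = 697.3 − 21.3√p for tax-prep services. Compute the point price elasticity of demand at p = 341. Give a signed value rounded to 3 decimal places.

dQ/dp = −21.3/(2√p) = -0.57673. At p = 341, Q = 303.97.
Ed = (dQ/dp)·(p/Q) = (-0.57673) × (341/303.97) = -0.64698…

-0.647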